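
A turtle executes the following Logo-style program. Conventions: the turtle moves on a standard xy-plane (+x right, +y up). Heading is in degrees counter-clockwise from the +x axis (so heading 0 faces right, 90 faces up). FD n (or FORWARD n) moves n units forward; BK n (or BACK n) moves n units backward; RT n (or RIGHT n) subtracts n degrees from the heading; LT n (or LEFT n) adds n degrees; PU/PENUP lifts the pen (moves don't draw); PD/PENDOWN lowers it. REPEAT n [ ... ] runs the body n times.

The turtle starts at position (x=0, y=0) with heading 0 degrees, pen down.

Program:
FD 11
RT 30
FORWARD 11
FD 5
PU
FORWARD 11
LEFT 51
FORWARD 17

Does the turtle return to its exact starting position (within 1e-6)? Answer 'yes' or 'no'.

Answer: no

Derivation:
Executing turtle program step by step:
Start: pos=(0,0), heading=0, pen down
FD 11: (0,0) -> (11,0) [heading=0, draw]
RT 30: heading 0 -> 330
FD 11: (11,0) -> (20.526,-5.5) [heading=330, draw]
FD 5: (20.526,-5.5) -> (24.856,-8) [heading=330, draw]
PU: pen up
FD 11: (24.856,-8) -> (34.383,-13.5) [heading=330, move]
LT 51: heading 330 -> 21
FD 17: (34.383,-13.5) -> (50.254,-7.408) [heading=21, move]
Final: pos=(50.254,-7.408), heading=21, 3 segment(s) drawn

Start position: (0, 0)
Final position: (50.254, -7.408)
Distance = 50.797; >= 1e-6 -> NOT closed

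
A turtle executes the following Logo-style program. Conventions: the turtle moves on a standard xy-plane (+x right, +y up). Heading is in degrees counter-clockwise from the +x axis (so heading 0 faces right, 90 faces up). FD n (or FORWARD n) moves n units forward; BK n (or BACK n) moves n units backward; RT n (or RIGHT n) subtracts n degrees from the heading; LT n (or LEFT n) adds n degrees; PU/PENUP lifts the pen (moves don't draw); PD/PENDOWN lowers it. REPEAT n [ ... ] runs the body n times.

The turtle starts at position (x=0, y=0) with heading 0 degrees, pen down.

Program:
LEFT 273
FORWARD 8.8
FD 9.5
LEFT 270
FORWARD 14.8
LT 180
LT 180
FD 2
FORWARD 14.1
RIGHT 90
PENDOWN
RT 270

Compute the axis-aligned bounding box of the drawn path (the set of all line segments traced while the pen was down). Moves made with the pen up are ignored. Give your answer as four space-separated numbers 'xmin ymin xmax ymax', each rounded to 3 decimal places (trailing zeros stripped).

Answer: -29.9 -19.892 0.958 0

Derivation:
Executing turtle program step by step:
Start: pos=(0,0), heading=0, pen down
LT 273: heading 0 -> 273
FD 8.8: (0,0) -> (0.461,-8.788) [heading=273, draw]
FD 9.5: (0.461,-8.788) -> (0.958,-18.275) [heading=273, draw]
LT 270: heading 273 -> 183
FD 14.8: (0.958,-18.275) -> (-13.822,-19.049) [heading=183, draw]
LT 180: heading 183 -> 3
LT 180: heading 3 -> 183
FD 2: (-13.822,-19.049) -> (-15.819,-19.154) [heading=183, draw]
FD 14.1: (-15.819,-19.154) -> (-29.9,-19.892) [heading=183, draw]
RT 90: heading 183 -> 93
PD: pen down
RT 270: heading 93 -> 183
Final: pos=(-29.9,-19.892), heading=183, 5 segment(s) drawn

Segment endpoints: x in {-29.9, -15.819, -13.822, 0, 0.461, 0.958}, y in {-19.892, -19.154, -19.049, -18.275, -8.788, 0}
xmin=-29.9, ymin=-19.892, xmax=0.958, ymax=0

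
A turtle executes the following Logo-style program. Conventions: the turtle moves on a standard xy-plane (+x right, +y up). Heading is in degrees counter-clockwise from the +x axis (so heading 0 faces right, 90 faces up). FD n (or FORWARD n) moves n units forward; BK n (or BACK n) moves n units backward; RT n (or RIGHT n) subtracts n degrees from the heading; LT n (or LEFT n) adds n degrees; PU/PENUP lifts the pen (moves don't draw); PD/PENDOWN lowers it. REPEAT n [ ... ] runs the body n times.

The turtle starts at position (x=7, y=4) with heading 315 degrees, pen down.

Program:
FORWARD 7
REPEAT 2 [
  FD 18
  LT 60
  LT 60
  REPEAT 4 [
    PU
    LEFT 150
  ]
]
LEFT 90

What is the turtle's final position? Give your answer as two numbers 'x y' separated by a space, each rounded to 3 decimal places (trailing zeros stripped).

Answer: 37.406 -26.406

Derivation:
Executing turtle program step by step:
Start: pos=(7,4), heading=315, pen down
FD 7: (7,4) -> (11.95,-0.95) [heading=315, draw]
REPEAT 2 [
  -- iteration 1/2 --
  FD 18: (11.95,-0.95) -> (24.678,-13.678) [heading=315, draw]
  LT 60: heading 315 -> 15
  LT 60: heading 15 -> 75
  REPEAT 4 [
    -- iteration 1/4 --
    PU: pen up
    LT 150: heading 75 -> 225
    -- iteration 2/4 --
    PU: pen up
    LT 150: heading 225 -> 15
    -- iteration 3/4 --
    PU: pen up
    LT 150: heading 15 -> 165
    -- iteration 4/4 --
    PU: pen up
    LT 150: heading 165 -> 315
  ]
  -- iteration 2/2 --
  FD 18: (24.678,-13.678) -> (37.406,-26.406) [heading=315, move]
  LT 60: heading 315 -> 15
  LT 60: heading 15 -> 75
  REPEAT 4 [
    -- iteration 1/4 --
    PU: pen up
    LT 150: heading 75 -> 225
    -- iteration 2/4 --
    PU: pen up
    LT 150: heading 225 -> 15
    -- iteration 3/4 --
    PU: pen up
    LT 150: heading 15 -> 165
    -- iteration 4/4 --
    PU: pen up
    LT 150: heading 165 -> 315
  ]
]
LT 90: heading 315 -> 45
Final: pos=(37.406,-26.406), heading=45, 2 segment(s) drawn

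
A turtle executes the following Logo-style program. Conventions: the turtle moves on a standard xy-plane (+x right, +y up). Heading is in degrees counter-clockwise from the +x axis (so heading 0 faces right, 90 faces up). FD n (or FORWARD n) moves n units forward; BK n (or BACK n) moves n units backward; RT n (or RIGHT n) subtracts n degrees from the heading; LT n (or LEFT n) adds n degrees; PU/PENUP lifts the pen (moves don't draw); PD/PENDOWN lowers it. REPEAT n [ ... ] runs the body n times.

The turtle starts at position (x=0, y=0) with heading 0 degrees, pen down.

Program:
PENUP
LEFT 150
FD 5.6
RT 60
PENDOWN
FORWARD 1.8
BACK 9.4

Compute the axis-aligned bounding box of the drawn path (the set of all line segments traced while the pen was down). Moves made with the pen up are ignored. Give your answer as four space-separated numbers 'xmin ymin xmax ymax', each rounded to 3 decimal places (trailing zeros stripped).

Answer: -4.85 -4.8 -4.85 4.6

Derivation:
Executing turtle program step by step:
Start: pos=(0,0), heading=0, pen down
PU: pen up
LT 150: heading 0 -> 150
FD 5.6: (0,0) -> (-4.85,2.8) [heading=150, move]
RT 60: heading 150 -> 90
PD: pen down
FD 1.8: (-4.85,2.8) -> (-4.85,4.6) [heading=90, draw]
BK 9.4: (-4.85,4.6) -> (-4.85,-4.8) [heading=90, draw]
Final: pos=(-4.85,-4.8), heading=90, 2 segment(s) drawn

Segment endpoints: x in {-4.85, -4.85}, y in {-4.8, 2.8, 4.6}
xmin=-4.85, ymin=-4.8, xmax=-4.85, ymax=4.6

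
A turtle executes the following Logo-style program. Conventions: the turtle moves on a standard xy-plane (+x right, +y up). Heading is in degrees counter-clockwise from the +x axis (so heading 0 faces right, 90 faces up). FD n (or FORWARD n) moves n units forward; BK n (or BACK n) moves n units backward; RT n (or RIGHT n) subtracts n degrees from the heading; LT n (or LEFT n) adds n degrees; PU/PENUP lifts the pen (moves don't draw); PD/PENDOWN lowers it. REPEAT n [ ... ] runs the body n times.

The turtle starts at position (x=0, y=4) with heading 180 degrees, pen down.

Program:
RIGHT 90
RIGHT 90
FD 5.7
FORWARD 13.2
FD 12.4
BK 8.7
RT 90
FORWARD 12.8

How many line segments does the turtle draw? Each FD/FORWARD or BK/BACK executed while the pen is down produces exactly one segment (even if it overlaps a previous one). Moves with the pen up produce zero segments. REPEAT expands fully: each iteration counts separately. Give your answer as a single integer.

Executing turtle program step by step:
Start: pos=(0,4), heading=180, pen down
RT 90: heading 180 -> 90
RT 90: heading 90 -> 0
FD 5.7: (0,4) -> (5.7,4) [heading=0, draw]
FD 13.2: (5.7,4) -> (18.9,4) [heading=0, draw]
FD 12.4: (18.9,4) -> (31.3,4) [heading=0, draw]
BK 8.7: (31.3,4) -> (22.6,4) [heading=0, draw]
RT 90: heading 0 -> 270
FD 12.8: (22.6,4) -> (22.6,-8.8) [heading=270, draw]
Final: pos=(22.6,-8.8), heading=270, 5 segment(s) drawn
Segments drawn: 5

Answer: 5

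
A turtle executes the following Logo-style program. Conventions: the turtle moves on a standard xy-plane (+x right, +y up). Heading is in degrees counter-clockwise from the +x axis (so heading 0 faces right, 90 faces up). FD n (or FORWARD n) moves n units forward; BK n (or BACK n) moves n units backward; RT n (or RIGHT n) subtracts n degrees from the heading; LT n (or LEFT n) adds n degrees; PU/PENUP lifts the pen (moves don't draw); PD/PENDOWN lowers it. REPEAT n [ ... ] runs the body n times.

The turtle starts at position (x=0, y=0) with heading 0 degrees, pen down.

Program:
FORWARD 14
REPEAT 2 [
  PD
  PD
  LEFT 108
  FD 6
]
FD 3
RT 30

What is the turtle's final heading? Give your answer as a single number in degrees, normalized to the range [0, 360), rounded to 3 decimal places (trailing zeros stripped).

Answer: 186

Derivation:
Executing turtle program step by step:
Start: pos=(0,0), heading=0, pen down
FD 14: (0,0) -> (14,0) [heading=0, draw]
REPEAT 2 [
  -- iteration 1/2 --
  PD: pen down
  PD: pen down
  LT 108: heading 0 -> 108
  FD 6: (14,0) -> (12.146,5.706) [heading=108, draw]
  -- iteration 2/2 --
  PD: pen down
  PD: pen down
  LT 108: heading 108 -> 216
  FD 6: (12.146,5.706) -> (7.292,2.18) [heading=216, draw]
]
FD 3: (7.292,2.18) -> (4.865,0.416) [heading=216, draw]
RT 30: heading 216 -> 186
Final: pos=(4.865,0.416), heading=186, 4 segment(s) drawn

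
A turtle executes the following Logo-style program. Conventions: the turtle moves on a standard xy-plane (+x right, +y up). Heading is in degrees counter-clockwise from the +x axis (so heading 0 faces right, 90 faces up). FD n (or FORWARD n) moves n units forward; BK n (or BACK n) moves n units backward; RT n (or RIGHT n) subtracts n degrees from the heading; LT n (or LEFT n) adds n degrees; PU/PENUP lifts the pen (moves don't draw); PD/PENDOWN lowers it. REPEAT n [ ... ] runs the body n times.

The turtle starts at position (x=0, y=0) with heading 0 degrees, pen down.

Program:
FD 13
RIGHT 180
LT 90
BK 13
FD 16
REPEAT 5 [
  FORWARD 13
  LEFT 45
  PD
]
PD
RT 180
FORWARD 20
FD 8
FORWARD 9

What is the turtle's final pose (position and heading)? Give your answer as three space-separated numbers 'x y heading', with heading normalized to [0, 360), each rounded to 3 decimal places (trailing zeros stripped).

Executing turtle program step by step:
Start: pos=(0,0), heading=0, pen down
FD 13: (0,0) -> (13,0) [heading=0, draw]
RT 180: heading 0 -> 180
LT 90: heading 180 -> 270
BK 13: (13,0) -> (13,13) [heading=270, draw]
FD 16: (13,13) -> (13,-3) [heading=270, draw]
REPEAT 5 [
  -- iteration 1/5 --
  FD 13: (13,-3) -> (13,-16) [heading=270, draw]
  LT 45: heading 270 -> 315
  PD: pen down
  -- iteration 2/5 --
  FD 13: (13,-16) -> (22.192,-25.192) [heading=315, draw]
  LT 45: heading 315 -> 0
  PD: pen down
  -- iteration 3/5 --
  FD 13: (22.192,-25.192) -> (35.192,-25.192) [heading=0, draw]
  LT 45: heading 0 -> 45
  PD: pen down
  -- iteration 4/5 --
  FD 13: (35.192,-25.192) -> (44.385,-16) [heading=45, draw]
  LT 45: heading 45 -> 90
  PD: pen down
  -- iteration 5/5 --
  FD 13: (44.385,-16) -> (44.385,-3) [heading=90, draw]
  LT 45: heading 90 -> 135
  PD: pen down
]
PD: pen down
RT 180: heading 135 -> 315
FD 20: (44.385,-3) -> (58.527,-17.142) [heading=315, draw]
FD 8: (58.527,-17.142) -> (64.184,-22.799) [heading=315, draw]
FD 9: (64.184,-22.799) -> (70.548,-29.163) [heading=315, draw]
Final: pos=(70.548,-29.163), heading=315, 11 segment(s) drawn

Answer: 70.548 -29.163 315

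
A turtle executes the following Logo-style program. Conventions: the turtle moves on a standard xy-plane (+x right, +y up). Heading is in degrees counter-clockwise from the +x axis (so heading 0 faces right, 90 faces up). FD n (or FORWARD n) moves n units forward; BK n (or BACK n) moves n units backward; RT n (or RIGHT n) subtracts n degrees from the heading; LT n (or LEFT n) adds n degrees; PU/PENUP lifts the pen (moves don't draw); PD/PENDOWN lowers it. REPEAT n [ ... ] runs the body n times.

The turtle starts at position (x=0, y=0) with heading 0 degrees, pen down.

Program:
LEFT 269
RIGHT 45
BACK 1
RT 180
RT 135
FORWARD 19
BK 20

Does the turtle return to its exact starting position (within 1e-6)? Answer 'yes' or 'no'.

Answer: no

Derivation:
Executing turtle program step by step:
Start: pos=(0,0), heading=0, pen down
LT 269: heading 0 -> 269
RT 45: heading 269 -> 224
BK 1: (0,0) -> (0.719,0.695) [heading=224, draw]
RT 180: heading 224 -> 44
RT 135: heading 44 -> 269
FD 19: (0.719,0.695) -> (0.388,-18.302) [heading=269, draw]
BK 20: (0.388,-18.302) -> (0.737,1.695) [heading=269, draw]
Final: pos=(0.737,1.695), heading=269, 3 segment(s) drawn

Start position: (0, 0)
Final position: (0.737, 1.695)
Distance = 1.848; >= 1e-6 -> NOT closed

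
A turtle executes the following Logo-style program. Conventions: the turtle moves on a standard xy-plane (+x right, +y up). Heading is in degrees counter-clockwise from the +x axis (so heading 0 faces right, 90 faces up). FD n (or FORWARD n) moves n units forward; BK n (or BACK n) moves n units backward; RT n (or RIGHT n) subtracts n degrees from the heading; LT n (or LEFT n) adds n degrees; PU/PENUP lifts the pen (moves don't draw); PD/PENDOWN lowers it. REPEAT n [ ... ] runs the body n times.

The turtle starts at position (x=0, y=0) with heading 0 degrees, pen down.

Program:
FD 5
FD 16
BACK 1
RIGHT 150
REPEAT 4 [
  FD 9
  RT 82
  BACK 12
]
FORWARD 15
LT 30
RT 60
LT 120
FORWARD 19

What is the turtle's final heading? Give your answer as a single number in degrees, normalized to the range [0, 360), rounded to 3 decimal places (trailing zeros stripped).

Answer: 332

Derivation:
Executing turtle program step by step:
Start: pos=(0,0), heading=0, pen down
FD 5: (0,0) -> (5,0) [heading=0, draw]
FD 16: (5,0) -> (21,0) [heading=0, draw]
BK 1: (21,0) -> (20,0) [heading=0, draw]
RT 150: heading 0 -> 210
REPEAT 4 [
  -- iteration 1/4 --
  FD 9: (20,0) -> (12.206,-4.5) [heading=210, draw]
  RT 82: heading 210 -> 128
  BK 12: (12.206,-4.5) -> (19.594,-13.956) [heading=128, draw]
  -- iteration 2/4 --
  FD 9: (19.594,-13.956) -> (14.053,-6.864) [heading=128, draw]
  RT 82: heading 128 -> 46
  BK 12: (14.053,-6.864) -> (5.717,-15.496) [heading=46, draw]
  -- iteration 3/4 --
  FD 9: (5.717,-15.496) -> (11.969,-9.022) [heading=46, draw]
  RT 82: heading 46 -> 324
  BK 12: (11.969,-9.022) -> (2.261,-1.969) [heading=324, draw]
  -- iteration 4/4 --
  FD 9: (2.261,-1.969) -> (9.542,-7.259) [heading=324, draw]
  RT 82: heading 324 -> 242
  BK 12: (9.542,-7.259) -> (15.175,3.337) [heading=242, draw]
]
FD 15: (15.175,3.337) -> (8.133,-9.908) [heading=242, draw]
LT 30: heading 242 -> 272
RT 60: heading 272 -> 212
LT 120: heading 212 -> 332
FD 19: (8.133,-9.908) -> (24.909,-18.827) [heading=332, draw]
Final: pos=(24.909,-18.827), heading=332, 13 segment(s) drawn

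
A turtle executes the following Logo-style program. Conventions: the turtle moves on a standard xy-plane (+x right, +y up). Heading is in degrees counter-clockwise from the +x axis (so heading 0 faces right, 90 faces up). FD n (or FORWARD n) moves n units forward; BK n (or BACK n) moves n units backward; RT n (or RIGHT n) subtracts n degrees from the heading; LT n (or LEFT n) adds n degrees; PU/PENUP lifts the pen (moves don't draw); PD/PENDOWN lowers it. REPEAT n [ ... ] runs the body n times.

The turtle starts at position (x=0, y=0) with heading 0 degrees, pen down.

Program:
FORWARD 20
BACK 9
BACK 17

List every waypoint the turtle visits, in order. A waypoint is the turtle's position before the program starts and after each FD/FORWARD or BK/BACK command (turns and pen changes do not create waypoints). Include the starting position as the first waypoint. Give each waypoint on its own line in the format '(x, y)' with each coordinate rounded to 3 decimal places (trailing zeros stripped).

Answer: (0, 0)
(20, 0)
(11, 0)
(-6, 0)

Derivation:
Executing turtle program step by step:
Start: pos=(0,0), heading=0, pen down
FD 20: (0,0) -> (20,0) [heading=0, draw]
BK 9: (20,0) -> (11,0) [heading=0, draw]
BK 17: (11,0) -> (-6,0) [heading=0, draw]
Final: pos=(-6,0), heading=0, 3 segment(s) drawn
Waypoints (4 total):
(0, 0)
(20, 0)
(11, 0)
(-6, 0)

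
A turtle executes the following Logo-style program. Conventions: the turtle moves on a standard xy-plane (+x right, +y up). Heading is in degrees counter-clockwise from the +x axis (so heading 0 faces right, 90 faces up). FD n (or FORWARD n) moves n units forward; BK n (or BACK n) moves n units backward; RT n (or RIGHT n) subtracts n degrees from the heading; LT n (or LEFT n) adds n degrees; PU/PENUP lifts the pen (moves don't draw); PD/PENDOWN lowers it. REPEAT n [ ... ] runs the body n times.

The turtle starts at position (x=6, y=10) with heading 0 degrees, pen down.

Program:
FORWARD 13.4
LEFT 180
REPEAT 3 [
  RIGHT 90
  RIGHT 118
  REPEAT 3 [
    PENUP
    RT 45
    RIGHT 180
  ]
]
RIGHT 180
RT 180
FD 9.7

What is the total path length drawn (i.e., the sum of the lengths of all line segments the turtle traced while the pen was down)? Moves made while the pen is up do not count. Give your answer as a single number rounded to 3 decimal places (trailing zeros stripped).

Answer: 13.4

Derivation:
Executing turtle program step by step:
Start: pos=(6,10), heading=0, pen down
FD 13.4: (6,10) -> (19.4,10) [heading=0, draw]
LT 180: heading 0 -> 180
REPEAT 3 [
  -- iteration 1/3 --
  RT 90: heading 180 -> 90
  RT 118: heading 90 -> 332
  REPEAT 3 [
    -- iteration 1/3 --
    PU: pen up
    RT 45: heading 332 -> 287
    RT 180: heading 287 -> 107
    -- iteration 2/3 --
    PU: pen up
    RT 45: heading 107 -> 62
    RT 180: heading 62 -> 242
    -- iteration 3/3 --
    PU: pen up
    RT 45: heading 242 -> 197
    RT 180: heading 197 -> 17
  ]
  -- iteration 2/3 --
  RT 90: heading 17 -> 287
  RT 118: heading 287 -> 169
  REPEAT 3 [
    -- iteration 1/3 --
    PU: pen up
    RT 45: heading 169 -> 124
    RT 180: heading 124 -> 304
    -- iteration 2/3 --
    PU: pen up
    RT 45: heading 304 -> 259
    RT 180: heading 259 -> 79
    -- iteration 3/3 --
    PU: pen up
    RT 45: heading 79 -> 34
    RT 180: heading 34 -> 214
  ]
  -- iteration 3/3 --
  RT 90: heading 214 -> 124
  RT 118: heading 124 -> 6
  REPEAT 3 [
    -- iteration 1/3 --
    PU: pen up
    RT 45: heading 6 -> 321
    RT 180: heading 321 -> 141
    -- iteration 2/3 --
    PU: pen up
    RT 45: heading 141 -> 96
    RT 180: heading 96 -> 276
    -- iteration 3/3 --
    PU: pen up
    RT 45: heading 276 -> 231
    RT 180: heading 231 -> 51
  ]
]
RT 180: heading 51 -> 231
RT 180: heading 231 -> 51
FD 9.7: (19.4,10) -> (25.504,17.538) [heading=51, move]
Final: pos=(25.504,17.538), heading=51, 1 segment(s) drawn

Segment lengths:
  seg 1: (6,10) -> (19.4,10), length = 13.4
Total = 13.4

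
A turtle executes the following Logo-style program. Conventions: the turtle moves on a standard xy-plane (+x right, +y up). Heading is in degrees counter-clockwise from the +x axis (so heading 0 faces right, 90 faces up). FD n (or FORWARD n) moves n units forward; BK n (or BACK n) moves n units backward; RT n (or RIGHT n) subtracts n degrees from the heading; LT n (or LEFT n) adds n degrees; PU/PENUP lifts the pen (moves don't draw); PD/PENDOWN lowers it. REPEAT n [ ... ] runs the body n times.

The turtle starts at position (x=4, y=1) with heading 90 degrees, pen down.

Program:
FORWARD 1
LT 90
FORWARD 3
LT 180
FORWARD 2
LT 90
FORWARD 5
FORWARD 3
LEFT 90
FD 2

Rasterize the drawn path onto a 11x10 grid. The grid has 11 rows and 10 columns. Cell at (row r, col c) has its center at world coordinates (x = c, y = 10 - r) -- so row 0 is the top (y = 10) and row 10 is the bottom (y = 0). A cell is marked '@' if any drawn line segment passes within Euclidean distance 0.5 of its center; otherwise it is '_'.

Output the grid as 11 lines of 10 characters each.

Answer: _@@@______
___@______
___@______
___@______
___@______
___@______
___@______
___@______
_@@@@_____
____@_____
__________

Derivation:
Segment 0: (4,1) -> (4,2)
Segment 1: (4,2) -> (1,2)
Segment 2: (1,2) -> (3,2)
Segment 3: (3,2) -> (3,7)
Segment 4: (3,7) -> (3,10)
Segment 5: (3,10) -> (1,10)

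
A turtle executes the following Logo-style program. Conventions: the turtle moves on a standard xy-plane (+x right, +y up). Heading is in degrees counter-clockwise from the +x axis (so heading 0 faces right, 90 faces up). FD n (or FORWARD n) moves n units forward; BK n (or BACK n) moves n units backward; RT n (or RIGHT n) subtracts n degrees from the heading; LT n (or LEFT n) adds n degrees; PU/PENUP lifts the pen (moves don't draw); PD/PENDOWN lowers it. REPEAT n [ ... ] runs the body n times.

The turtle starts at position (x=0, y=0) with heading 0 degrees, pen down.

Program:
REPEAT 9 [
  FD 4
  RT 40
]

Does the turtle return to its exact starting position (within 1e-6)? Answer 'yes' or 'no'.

Executing turtle program step by step:
Start: pos=(0,0), heading=0, pen down
REPEAT 9 [
  -- iteration 1/9 --
  FD 4: (0,0) -> (4,0) [heading=0, draw]
  RT 40: heading 0 -> 320
  -- iteration 2/9 --
  FD 4: (4,0) -> (7.064,-2.571) [heading=320, draw]
  RT 40: heading 320 -> 280
  -- iteration 3/9 --
  FD 4: (7.064,-2.571) -> (7.759,-6.51) [heading=280, draw]
  RT 40: heading 280 -> 240
  -- iteration 4/9 --
  FD 4: (7.759,-6.51) -> (5.759,-9.974) [heading=240, draw]
  RT 40: heading 240 -> 200
  -- iteration 5/9 --
  FD 4: (5.759,-9.974) -> (2,-11.343) [heading=200, draw]
  RT 40: heading 200 -> 160
  -- iteration 6/9 --
  FD 4: (2,-11.343) -> (-1.759,-9.974) [heading=160, draw]
  RT 40: heading 160 -> 120
  -- iteration 7/9 --
  FD 4: (-1.759,-9.974) -> (-3.759,-6.51) [heading=120, draw]
  RT 40: heading 120 -> 80
  -- iteration 8/9 --
  FD 4: (-3.759,-6.51) -> (-3.064,-2.571) [heading=80, draw]
  RT 40: heading 80 -> 40
  -- iteration 9/9 --
  FD 4: (-3.064,-2.571) -> (0,0) [heading=40, draw]
  RT 40: heading 40 -> 0
]
Final: pos=(0,0), heading=0, 9 segment(s) drawn

Start position: (0, 0)
Final position: (0, 0)
Distance = 0; < 1e-6 -> CLOSED

Answer: yes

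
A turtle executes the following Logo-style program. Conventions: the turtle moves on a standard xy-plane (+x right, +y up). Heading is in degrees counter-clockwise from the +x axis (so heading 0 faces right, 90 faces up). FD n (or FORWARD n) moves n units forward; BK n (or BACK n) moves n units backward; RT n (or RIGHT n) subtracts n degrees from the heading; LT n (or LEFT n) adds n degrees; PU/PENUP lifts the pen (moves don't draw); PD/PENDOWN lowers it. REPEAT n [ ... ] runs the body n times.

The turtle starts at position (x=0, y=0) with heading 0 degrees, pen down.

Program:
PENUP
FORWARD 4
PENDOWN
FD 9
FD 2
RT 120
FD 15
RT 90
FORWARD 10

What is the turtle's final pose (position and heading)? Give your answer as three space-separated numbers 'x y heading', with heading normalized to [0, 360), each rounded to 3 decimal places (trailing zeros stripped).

Executing turtle program step by step:
Start: pos=(0,0), heading=0, pen down
PU: pen up
FD 4: (0,0) -> (4,0) [heading=0, move]
PD: pen down
FD 9: (4,0) -> (13,0) [heading=0, draw]
FD 2: (13,0) -> (15,0) [heading=0, draw]
RT 120: heading 0 -> 240
FD 15: (15,0) -> (7.5,-12.99) [heading=240, draw]
RT 90: heading 240 -> 150
FD 10: (7.5,-12.99) -> (-1.16,-7.99) [heading=150, draw]
Final: pos=(-1.16,-7.99), heading=150, 4 segment(s) drawn

Answer: -1.16 -7.99 150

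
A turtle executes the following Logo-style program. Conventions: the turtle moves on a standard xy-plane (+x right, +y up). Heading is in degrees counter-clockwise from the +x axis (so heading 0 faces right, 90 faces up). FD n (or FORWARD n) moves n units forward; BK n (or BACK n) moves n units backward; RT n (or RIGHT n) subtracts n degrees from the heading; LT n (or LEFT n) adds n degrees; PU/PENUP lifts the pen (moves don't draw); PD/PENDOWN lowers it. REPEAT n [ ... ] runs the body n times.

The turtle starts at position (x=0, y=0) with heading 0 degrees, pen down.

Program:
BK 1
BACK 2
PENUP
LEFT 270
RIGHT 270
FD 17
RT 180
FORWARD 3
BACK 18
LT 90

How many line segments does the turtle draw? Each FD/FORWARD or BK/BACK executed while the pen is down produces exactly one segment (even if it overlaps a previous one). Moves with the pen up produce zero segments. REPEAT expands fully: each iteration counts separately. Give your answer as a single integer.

Answer: 2

Derivation:
Executing turtle program step by step:
Start: pos=(0,0), heading=0, pen down
BK 1: (0,0) -> (-1,0) [heading=0, draw]
BK 2: (-1,0) -> (-3,0) [heading=0, draw]
PU: pen up
LT 270: heading 0 -> 270
RT 270: heading 270 -> 0
FD 17: (-3,0) -> (14,0) [heading=0, move]
RT 180: heading 0 -> 180
FD 3: (14,0) -> (11,0) [heading=180, move]
BK 18: (11,0) -> (29,0) [heading=180, move]
LT 90: heading 180 -> 270
Final: pos=(29,0), heading=270, 2 segment(s) drawn
Segments drawn: 2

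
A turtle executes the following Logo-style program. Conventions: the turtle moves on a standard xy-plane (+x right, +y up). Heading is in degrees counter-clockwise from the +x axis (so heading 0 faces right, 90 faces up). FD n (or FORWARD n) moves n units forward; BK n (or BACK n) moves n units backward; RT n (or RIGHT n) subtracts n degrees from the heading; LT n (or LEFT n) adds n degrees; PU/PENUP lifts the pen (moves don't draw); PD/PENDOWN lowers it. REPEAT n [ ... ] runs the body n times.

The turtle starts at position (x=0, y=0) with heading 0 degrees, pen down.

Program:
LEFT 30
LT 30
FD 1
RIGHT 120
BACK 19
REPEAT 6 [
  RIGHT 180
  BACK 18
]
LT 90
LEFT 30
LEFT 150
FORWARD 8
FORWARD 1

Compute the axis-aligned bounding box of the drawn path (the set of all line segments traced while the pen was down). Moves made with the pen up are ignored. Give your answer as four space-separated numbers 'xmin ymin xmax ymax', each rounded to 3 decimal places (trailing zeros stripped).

Answer: -16.794 0 0.5 17.321

Derivation:
Executing turtle program step by step:
Start: pos=(0,0), heading=0, pen down
LT 30: heading 0 -> 30
LT 30: heading 30 -> 60
FD 1: (0,0) -> (0.5,0.866) [heading=60, draw]
RT 120: heading 60 -> 300
BK 19: (0.5,0.866) -> (-9,17.321) [heading=300, draw]
REPEAT 6 [
  -- iteration 1/6 --
  RT 180: heading 300 -> 120
  BK 18: (-9,17.321) -> (0,1.732) [heading=120, draw]
  -- iteration 2/6 --
  RT 180: heading 120 -> 300
  BK 18: (0,1.732) -> (-9,17.321) [heading=300, draw]
  -- iteration 3/6 --
  RT 180: heading 300 -> 120
  BK 18: (-9,17.321) -> (0,1.732) [heading=120, draw]
  -- iteration 4/6 --
  RT 180: heading 120 -> 300
  BK 18: (0,1.732) -> (-9,17.321) [heading=300, draw]
  -- iteration 5/6 --
  RT 180: heading 300 -> 120
  BK 18: (-9,17.321) -> (0,1.732) [heading=120, draw]
  -- iteration 6/6 --
  RT 180: heading 120 -> 300
  BK 18: (0,1.732) -> (-9,17.321) [heading=300, draw]
]
LT 90: heading 300 -> 30
LT 30: heading 30 -> 60
LT 150: heading 60 -> 210
FD 8: (-9,17.321) -> (-15.928,13.321) [heading=210, draw]
FD 1: (-15.928,13.321) -> (-16.794,12.821) [heading=210, draw]
Final: pos=(-16.794,12.821), heading=210, 10 segment(s) drawn

Segment endpoints: x in {-16.794, -15.928, -9, -9, -9, -9, 0, 0, 0, 0, 0.5}, y in {0, 0.866, 1.732, 1.732, 1.732, 12.821, 13.321, 17.321, 17.321}
xmin=-16.794, ymin=0, xmax=0.5, ymax=17.321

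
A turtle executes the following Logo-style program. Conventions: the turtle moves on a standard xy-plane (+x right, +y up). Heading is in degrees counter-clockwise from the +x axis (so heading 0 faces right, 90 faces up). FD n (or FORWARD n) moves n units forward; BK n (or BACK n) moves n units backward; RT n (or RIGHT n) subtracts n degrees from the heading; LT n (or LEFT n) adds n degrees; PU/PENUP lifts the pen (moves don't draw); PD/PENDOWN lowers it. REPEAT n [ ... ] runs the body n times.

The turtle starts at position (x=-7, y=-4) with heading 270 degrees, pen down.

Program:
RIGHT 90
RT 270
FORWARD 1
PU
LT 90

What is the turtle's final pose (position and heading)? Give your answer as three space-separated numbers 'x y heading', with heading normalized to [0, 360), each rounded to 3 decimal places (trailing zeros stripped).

Answer: -7 -5 0

Derivation:
Executing turtle program step by step:
Start: pos=(-7,-4), heading=270, pen down
RT 90: heading 270 -> 180
RT 270: heading 180 -> 270
FD 1: (-7,-4) -> (-7,-5) [heading=270, draw]
PU: pen up
LT 90: heading 270 -> 0
Final: pos=(-7,-5), heading=0, 1 segment(s) drawn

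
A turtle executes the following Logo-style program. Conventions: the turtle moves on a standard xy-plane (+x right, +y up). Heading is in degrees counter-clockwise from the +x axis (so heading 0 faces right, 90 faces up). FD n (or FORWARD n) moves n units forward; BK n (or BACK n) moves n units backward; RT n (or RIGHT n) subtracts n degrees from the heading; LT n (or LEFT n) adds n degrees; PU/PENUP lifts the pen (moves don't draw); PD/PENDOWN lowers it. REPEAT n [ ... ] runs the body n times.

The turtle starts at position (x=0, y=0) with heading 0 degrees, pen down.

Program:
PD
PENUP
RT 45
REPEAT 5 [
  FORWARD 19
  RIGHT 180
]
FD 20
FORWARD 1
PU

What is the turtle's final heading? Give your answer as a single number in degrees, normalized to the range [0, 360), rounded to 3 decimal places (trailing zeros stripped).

Executing turtle program step by step:
Start: pos=(0,0), heading=0, pen down
PD: pen down
PU: pen up
RT 45: heading 0 -> 315
REPEAT 5 [
  -- iteration 1/5 --
  FD 19: (0,0) -> (13.435,-13.435) [heading=315, move]
  RT 180: heading 315 -> 135
  -- iteration 2/5 --
  FD 19: (13.435,-13.435) -> (0,0) [heading=135, move]
  RT 180: heading 135 -> 315
  -- iteration 3/5 --
  FD 19: (0,0) -> (13.435,-13.435) [heading=315, move]
  RT 180: heading 315 -> 135
  -- iteration 4/5 --
  FD 19: (13.435,-13.435) -> (0,0) [heading=135, move]
  RT 180: heading 135 -> 315
  -- iteration 5/5 --
  FD 19: (0,0) -> (13.435,-13.435) [heading=315, move]
  RT 180: heading 315 -> 135
]
FD 20: (13.435,-13.435) -> (-0.707,0.707) [heading=135, move]
FD 1: (-0.707,0.707) -> (-1.414,1.414) [heading=135, move]
PU: pen up
Final: pos=(-1.414,1.414), heading=135, 0 segment(s) drawn

Answer: 135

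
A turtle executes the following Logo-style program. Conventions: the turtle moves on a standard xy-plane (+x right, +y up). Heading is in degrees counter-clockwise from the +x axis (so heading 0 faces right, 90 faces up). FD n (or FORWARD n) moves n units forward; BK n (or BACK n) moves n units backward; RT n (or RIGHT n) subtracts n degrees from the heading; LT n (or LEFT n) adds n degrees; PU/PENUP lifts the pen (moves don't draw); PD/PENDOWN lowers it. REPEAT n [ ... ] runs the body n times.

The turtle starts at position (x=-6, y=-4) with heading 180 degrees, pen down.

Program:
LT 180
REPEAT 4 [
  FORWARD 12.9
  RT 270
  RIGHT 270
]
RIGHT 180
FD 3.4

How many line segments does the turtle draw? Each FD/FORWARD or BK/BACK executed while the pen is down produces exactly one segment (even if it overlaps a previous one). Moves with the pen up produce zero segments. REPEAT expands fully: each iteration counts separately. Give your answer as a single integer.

Answer: 5

Derivation:
Executing turtle program step by step:
Start: pos=(-6,-4), heading=180, pen down
LT 180: heading 180 -> 0
REPEAT 4 [
  -- iteration 1/4 --
  FD 12.9: (-6,-4) -> (6.9,-4) [heading=0, draw]
  RT 270: heading 0 -> 90
  RT 270: heading 90 -> 180
  -- iteration 2/4 --
  FD 12.9: (6.9,-4) -> (-6,-4) [heading=180, draw]
  RT 270: heading 180 -> 270
  RT 270: heading 270 -> 0
  -- iteration 3/4 --
  FD 12.9: (-6,-4) -> (6.9,-4) [heading=0, draw]
  RT 270: heading 0 -> 90
  RT 270: heading 90 -> 180
  -- iteration 4/4 --
  FD 12.9: (6.9,-4) -> (-6,-4) [heading=180, draw]
  RT 270: heading 180 -> 270
  RT 270: heading 270 -> 0
]
RT 180: heading 0 -> 180
FD 3.4: (-6,-4) -> (-9.4,-4) [heading=180, draw]
Final: pos=(-9.4,-4), heading=180, 5 segment(s) drawn
Segments drawn: 5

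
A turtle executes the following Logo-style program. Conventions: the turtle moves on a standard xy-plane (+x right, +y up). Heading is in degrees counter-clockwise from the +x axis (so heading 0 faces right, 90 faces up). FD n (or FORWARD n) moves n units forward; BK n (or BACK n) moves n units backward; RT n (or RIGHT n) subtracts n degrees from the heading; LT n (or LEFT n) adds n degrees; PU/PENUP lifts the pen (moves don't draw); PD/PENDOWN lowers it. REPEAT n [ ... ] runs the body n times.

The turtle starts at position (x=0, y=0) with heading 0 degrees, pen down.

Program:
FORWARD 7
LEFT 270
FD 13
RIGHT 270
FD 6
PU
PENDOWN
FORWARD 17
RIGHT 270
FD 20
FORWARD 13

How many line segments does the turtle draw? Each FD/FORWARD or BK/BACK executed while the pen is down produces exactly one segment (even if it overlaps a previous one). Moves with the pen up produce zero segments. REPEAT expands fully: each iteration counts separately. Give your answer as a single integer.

Executing turtle program step by step:
Start: pos=(0,0), heading=0, pen down
FD 7: (0,0) -> (7,0) [heading=0, draw]
LT 270: heading 0 -> 270
FD 13: (7,0) -> (7,-13) [heading=270, draw]
RT 270: heading 270 -> 0
FD 6: (7,-13) -> (13,-13) [heading=0, draw]
PU: pen up
PD: pen down
FD 17: (13,-13) -> (30,-13) [heading=0, draw]
RT 270: heading 0 -> 90
FD 20: (30,-13) -> (30,7) [heading=90, draw]
FD 13: (30,7) -> (30,20) [heading=90, draw]
Final: pos=(30,20), heading=90, 6 segment(s) drawn
Segments drawn: 6

Answer: 6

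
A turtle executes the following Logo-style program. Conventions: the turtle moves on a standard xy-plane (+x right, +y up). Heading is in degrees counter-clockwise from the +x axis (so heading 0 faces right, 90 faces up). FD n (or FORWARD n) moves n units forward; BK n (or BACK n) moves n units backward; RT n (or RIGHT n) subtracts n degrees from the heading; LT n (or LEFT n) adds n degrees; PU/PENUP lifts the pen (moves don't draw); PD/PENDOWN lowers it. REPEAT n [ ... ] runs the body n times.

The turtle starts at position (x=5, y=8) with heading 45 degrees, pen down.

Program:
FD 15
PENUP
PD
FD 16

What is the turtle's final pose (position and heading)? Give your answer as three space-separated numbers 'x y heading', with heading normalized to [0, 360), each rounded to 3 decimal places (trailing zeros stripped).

Answer: 26.92 29.92 45

Derivation:
Executing turtle program step by step:
Start: pos=(5,8), heading=45, pen down
FD 15: (5,8) -> (15.607,18.607) [heading=45, draw]
PU: pen up
PD: pen down
FD 16: (15.607,18.607) -> (26.92,29.92) [heading=45, draw]
Final: pos=(26.92,29.92), heading=45, 2 segment(s) drawn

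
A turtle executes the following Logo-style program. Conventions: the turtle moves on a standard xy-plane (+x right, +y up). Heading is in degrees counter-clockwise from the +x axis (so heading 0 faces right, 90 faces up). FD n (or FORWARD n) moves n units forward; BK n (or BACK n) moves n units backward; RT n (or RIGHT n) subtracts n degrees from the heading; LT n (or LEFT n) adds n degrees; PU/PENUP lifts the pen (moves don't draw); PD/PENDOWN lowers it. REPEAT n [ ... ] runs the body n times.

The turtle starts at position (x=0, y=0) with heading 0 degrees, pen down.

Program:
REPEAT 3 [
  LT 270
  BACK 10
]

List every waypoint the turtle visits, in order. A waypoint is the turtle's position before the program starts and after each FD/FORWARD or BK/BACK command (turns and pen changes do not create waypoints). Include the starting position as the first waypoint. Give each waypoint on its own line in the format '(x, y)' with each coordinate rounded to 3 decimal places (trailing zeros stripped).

Executing turtle program step by step:
Start: pos=(0,0), heading=0, pen down
REPEAT 3 [
  -- iteration 1/3 --
  LT 270: heading 0 -> 270
  BK 10: (0,0) -> (0,10) [heading=270, draw]
  -- iteration 2/3 --
  LT 270: heading 270 -> 180
  BK 10: (0,10) -> (10,10) [heading=180, draw]
  -- iteration 3/3 --
  LT 270: heading 180 -> 90
  BK 10: (10,10) -> (10,0) [heading=90, draw]
]
Final: pos=(10,0), heading=90, 3 segment(s) drawn
Waypoints (4 total):
(0, 0)
(0, 10)
(10, 10)
(10, 0)

Answer: (0, 0)
(0, 10)
(10, 10)
(10, 0)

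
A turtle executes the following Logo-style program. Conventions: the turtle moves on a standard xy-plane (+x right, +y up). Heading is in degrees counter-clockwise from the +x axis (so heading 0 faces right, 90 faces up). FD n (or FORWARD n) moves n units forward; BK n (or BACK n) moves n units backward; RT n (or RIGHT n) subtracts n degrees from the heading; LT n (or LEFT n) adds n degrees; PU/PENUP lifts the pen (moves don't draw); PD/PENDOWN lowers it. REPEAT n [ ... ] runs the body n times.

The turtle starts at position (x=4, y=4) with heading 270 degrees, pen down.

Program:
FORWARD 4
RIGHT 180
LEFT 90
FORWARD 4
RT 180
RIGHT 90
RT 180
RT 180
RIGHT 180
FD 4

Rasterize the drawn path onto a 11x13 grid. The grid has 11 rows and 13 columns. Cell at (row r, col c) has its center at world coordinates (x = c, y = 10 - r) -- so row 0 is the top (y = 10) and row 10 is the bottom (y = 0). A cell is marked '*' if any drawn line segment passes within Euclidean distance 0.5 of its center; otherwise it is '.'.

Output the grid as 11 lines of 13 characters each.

Answer: .............
.............
.............
.............
.............
.............
*...*........
*...*........
*...*........
*...*........
*****........

Derivation:
Segment 0: (4,4) -> (4,0)
Segment 1: (4,0) -> (-0,0)
Segment 2: (-0,0) -> (-0,4)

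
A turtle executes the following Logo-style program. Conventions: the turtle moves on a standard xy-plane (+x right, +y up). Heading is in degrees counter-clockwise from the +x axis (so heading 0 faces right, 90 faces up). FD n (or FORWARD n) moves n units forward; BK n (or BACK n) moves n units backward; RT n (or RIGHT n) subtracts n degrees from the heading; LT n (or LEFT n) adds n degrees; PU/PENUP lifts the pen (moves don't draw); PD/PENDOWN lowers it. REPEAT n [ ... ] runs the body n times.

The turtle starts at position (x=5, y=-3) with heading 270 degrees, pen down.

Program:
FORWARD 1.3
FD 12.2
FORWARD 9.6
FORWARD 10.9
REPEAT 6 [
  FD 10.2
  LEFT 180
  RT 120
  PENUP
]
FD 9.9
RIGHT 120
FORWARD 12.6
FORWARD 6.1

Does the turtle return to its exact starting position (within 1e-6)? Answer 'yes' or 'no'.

Answer: no

Derivation:
Executing turtle program step by step:
Start: pos=(5,-3), heading=270, pen down
FD 1.3: (5,-3) -> (5,-4.3) [heading=270, draw]
FD 12.2: (5,-4.3) -> (5,-16.5) [heading=270, draw]
FD 9.6: (5,-16.5) -> (5,-26.1) [heading=270, draw]
FD 10.9: (5,-26.1) -> (5,-37) [heading=270, draw]
REPEAT 6 [
  -- iteration 1/6 --
  FD 10.2: (5,-37) -> (5,-47.2) [heading=270, draw]
  LT 180: heading 270 -> 90
  RT 120: heading 90 -> 330
  PU: pen up
  -- iteration 2/6 --
  FD 10.2: (5,-47.2) -> (13.833,-52.3) [heading=330, move]
  LT 180: heading 330 -> 150
  RT 120: heading 150 -> 30
  PU: pen up
  -- iteration 3/6 --
  FD 10.2: (13.833,-52.3) -> (22.667,-47.2) [heading=30, move]
  LT 180: heading 30 -> 210
  RT 120: heading 210 -> 90
  PU: pen up
  -- iteration 4/6 --
  FD 10.2: (22.667,-47.2) -> (22.667,-37) [heading=90, move]
  LT 180: heading 90 -> 270
  RT 120: heading 270 -> 150
  PU: pen up
  -- iteration 5/6 --
  FD 10.2: (22.667,-37) -> (13.833,-31.9) [heading=150, move]
  LT 180: heading 150 -> 330
  RT 120: heading 330 -> 210
  PU: pen up
  -- iteration 6/6 --
  FD 10.2: (13.833,-31.9) -> (5,-37) [heading=210, move]
  LT 180: heading 210 -> 30
  RT 120: heading 30 -> 270
  PU: pen up
]
FD 9.9: (5,-37) -> (5,-46.9) [heading=270, move]
RT 120: heading 270 -> 150
FD 12.6: (5,-46.9) -> (-5.912,-40.6) [heading=150, move]
FD 6.1: (-5.912,-40.6) -> (-11.195,-37.55) [heading=150, move]
Final: pos=(-11.195,-37.55), heading=150, 5 segment(s) drawn

Start position: (5, -3)
Final position: (-11.195, -37.55)
Distance = 38.157; >= 1e-6 -> NOT closed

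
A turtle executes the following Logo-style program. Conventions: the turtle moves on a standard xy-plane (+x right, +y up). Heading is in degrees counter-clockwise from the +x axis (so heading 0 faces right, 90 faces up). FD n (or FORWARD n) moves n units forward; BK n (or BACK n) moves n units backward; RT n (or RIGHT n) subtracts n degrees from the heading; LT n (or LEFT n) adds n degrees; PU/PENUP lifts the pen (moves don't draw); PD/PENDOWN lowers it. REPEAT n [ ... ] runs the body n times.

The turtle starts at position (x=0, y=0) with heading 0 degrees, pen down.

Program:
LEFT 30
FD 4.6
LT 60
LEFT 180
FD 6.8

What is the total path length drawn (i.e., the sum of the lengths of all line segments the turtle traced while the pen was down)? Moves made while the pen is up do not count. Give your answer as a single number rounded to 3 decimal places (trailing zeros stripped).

Answer: 11.4

Derivation:
Executing turtle program step by step:
Start: pos=(0,0), heading=0, pen down
LT 30: heading 0 -> 30
FD 4.6: (0,0) -> (3.984,2.3) [heading=30, draw]
LT 60: heading 30 -> 90
LT 180: heading 90 -> 270
FD 6.8: (3.984,2.3) -> (3.984,-4.5) [heading=270, draw]
Final: pos=(3.984,-4.5), heading=270, 2 segment(s) drawn

Segment lengths:
  seg 1: (0,0) -> (3.984,2.3), length = 4.6
  seg 2: (3.984,2.3) -> (3.984,-4.5), length = 6.8
Total = 11.4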